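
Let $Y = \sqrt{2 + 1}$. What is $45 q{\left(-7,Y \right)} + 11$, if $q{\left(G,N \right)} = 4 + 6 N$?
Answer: $191 + 270 \sqrt{3} \approx 658.65$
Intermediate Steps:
$Y = \sqrt{3} \approx 1.732$
$45 q{\left(-7,Y \right)} + 11 = 45 \left(4 + 6 \sqrt{3}\right) + 11 = \left(180 + 270 \sqrt{3}\right) + 11 = 191 + 270 \sqrt{3}$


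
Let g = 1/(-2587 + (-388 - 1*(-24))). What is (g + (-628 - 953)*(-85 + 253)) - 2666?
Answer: -791676575/2951 ≈ -2.6827e+5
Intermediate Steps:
g = -1/2951 (g = 1/(-2587 + (-388 + 24)) = 1/(-2587 - 364) = 1/(-2951) = -1/2951 ≈ -0.00033887)
(g + (-628 - 953)*(-85 + 253)) - 2666 = (-1/2951 + (-628 - 953)*(-85 + 253)) - 2666 = (-1/2951 - 1581*168) - 2666 = (-1/2951 - 265608) - 2666 = -783809209/2951 - 2666 = -791676575/2951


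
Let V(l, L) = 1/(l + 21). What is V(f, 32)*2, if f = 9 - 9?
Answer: 2/21 ≈ 0.095238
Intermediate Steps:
f = 0
V(l, L) = 1/(21 + l)
V(f, 32)*2 = 2/(21 + 0) = 2/21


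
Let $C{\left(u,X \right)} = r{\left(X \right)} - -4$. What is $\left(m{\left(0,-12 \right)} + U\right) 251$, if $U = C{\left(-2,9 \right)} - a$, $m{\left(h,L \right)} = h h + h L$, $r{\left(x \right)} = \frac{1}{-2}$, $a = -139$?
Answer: $\frac{71535}{2} \approx 35768.0$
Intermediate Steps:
$r{\left(x \right)} = - \frac{1}{2}$
$C{\left(u,X \right)} = \frac{7}{2}$ ($C{\left(u,X \right)} = - \frac{1}{2} - -4 = - \frac{1}{2} + 4 = \frac{7}{2}$)
$m{\left(h,L \right)} = h^{2} + L h$
$U = \frac{285}{2}$ ($U = \frac{7}{2} - -139 = \frac{7}{2} + 139 = \frac{285}{2} \approx 142.5$)
$\left(m{\left(0,-12 \right)} + U\right) 251 = \left(0 \left(-12 + 0\right) + \frac{285}{2}\right) 251 = \left(0 \left(-12\right) + \frac{285}{2}\right) 251 = \left(0 + \frac{285}{2}\right) 251 = \frac{285}{2} \cdot 251 = \frac{71535}{2}$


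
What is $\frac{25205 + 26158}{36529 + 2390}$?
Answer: $\frac{17121}{12973} \approx 1.3197$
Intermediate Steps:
$\frac{25205 + 26158}{36529 + 2390} = \frac{51363}{38919} = 51363 \cdot \frac{1}{38919} = \frac{17121}{12973}$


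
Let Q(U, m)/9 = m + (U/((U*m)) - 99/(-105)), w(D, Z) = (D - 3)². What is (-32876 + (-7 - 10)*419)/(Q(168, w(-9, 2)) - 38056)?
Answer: 7466480/6860271 ≈ 1.0884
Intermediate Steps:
w(D, Z) = (-3 + D)²
Q(U, m) = 297/35 + 9*m + 9/m (Q(U, m) = 9*(m + (U/((U*m)) - 99/(-105))) = 9*(m + (U*(1/(U*m)) - 99*(-1/105))) = 9*(m + (1/m + 33/35)) = 9*(m + (33/35 + 1/m)) = 9*(33/35 + m + 1/m) = 297/35 + 9*m + 9/m)
(-32876 + (-7 - 10)*419)/(Q(168, w(-9, 2)) - 38056) = (-32876 + (-7 - 10)*419)/((297/35 + 9*(-3 - 9)² + 9/((-3 - 9)²)) - 38056) = (-32876 - 17*419)/((297/35 + 9*(-12)² + 9/((-12)²)) - 38056) = (-32876 - 7123)/((297/35 + 9*144 + 9/144) - 38056) = -39999/((297/35 + 1296 + 9*(1/144)) - 38056) = -39999/((297/35 + 1296 + 1/16) - 38056) = -39999/(730547/560 - 38056) = -39999/(-20580813/560) = -39999*(-560/20580813) = 7466480/6860271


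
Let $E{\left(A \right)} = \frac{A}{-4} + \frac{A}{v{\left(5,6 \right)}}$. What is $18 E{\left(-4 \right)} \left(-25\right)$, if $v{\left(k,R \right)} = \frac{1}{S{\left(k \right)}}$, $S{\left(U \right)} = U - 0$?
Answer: $8550$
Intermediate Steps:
$S{\left(U \right)} = U$ ($S{\left(U \right)} = U + 0 = U$)
$v{\left(k,R \right)} = \frac{1}{k}$
$E{\left(A \right)} = \frac{19 A}{4}$ ($E{\left(A \right)} = \frac{A}{-4} + \frac{A}{\frac{1}{5}} = A \left(- \frac{1}{4}\right) + A \frac{1}{\frac{1}{5}} = - \frac{A}{4} + A 5 = - \frac{A}{4} + 5 A = \frac{19 A}{4}$)
$18 E{\left(-4 \right)} \left(-25\right) = 18 \cdot \frac{19}{4} \left(-4\right) \left(-25\right) = 18 \left(-19\right) \left(-25\right) = \left(-342\right) \left(-25\right) = 8550$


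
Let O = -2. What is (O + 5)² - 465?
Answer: -456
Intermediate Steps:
(O + 5)² - 465 = (-2 + 5)² - 465 = 3² - 465 = 9 - 465 = -456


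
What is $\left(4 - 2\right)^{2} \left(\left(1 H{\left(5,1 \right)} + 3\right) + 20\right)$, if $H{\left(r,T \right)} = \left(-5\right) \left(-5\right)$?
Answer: $192$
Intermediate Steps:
$H{\left(r,T \right)} = 25$
$\left(4 - 2\right)^{2} \left(\left(1 H{\left(5,1 \right)} + 3\right) + 20\right) = \left(4 - 2\right)^{2} \left(\left(1 \cdot 25 + 3\right) + 20\right) = 2^{2} \left(\left(25 + 3\right) + 20\right) = 4 \left(28 + 20\right) = 4 \cdot 48 = 192$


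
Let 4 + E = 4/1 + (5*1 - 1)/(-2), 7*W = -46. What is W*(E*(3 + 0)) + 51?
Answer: 633/7 ≈ 90.429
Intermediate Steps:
W = -46/7 (W = (⅐)*(-46) = -46/7 ≈ -6.5714)
E = -2 (E = -4 + (4/1 + (5*1 - 1)/(-2)) = -4 + (4*1 + (5 - 1)*(-½)) = -4 + (4 + 4*(-½)) = -4 + (4 - 2) = -4 + 2 = -2)
W*(E*(3 + 0)) + 51 = -(-92)*(3 + 0)/7 + 51 = -(-92)*3/7 + 51 = -46/7*(-6) + 51 = 276/7 + 51 = 633/7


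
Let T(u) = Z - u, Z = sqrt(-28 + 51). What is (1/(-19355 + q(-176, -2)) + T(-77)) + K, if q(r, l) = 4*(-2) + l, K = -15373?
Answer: -296207041/19365 + sqrt(23) ≈ -15291.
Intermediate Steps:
Z = sqrt(23) ≈ 4.7958
q(r, l) = -8 + l
T(u) = sqrt(23) - u
(1/(-19355 + q(-176, -2)) + T(-77)) + K = (1/(-19355 + (-8 - 2)) + (sqrt(23) - 1*(-77))) - 15373 = (1/(-19355 - 10) + (sqrt(23) + 77)) - 15373 = (1/(-19365) + (77 + sqrt(23))) - 15373 = (-1/19365 + (77 + sqrt(23))) - 15373 = (1491104/19365 + sqrt(23)) - 15373 = -296207041/19365 + sqrt(23)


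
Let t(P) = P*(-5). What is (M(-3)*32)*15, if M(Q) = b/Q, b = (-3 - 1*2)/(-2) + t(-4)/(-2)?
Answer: 1200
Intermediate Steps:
t(P) = -5*P
b = -15/2 (b = (-3 - 1*2)/(-2) - 5*(-4)/(-2) = (-3 - 2)*(-½) + 20*(-½) = -5*(-½) - 10 = 5/2 - 10 = -15/2 ≈ -7.5000)
M(Q) = -15/(2*Q)
(M(-3)*32)*15 = (-15/2/(-3)*32)*15 = (-15/2*(-⅓)*32)*15 = ((5/2)*32)*15 = 80*15 = 1200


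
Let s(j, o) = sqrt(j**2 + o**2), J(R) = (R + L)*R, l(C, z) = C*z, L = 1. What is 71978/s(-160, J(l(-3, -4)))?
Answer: 35989*sqrt(3121)/6242 ≈ 322.10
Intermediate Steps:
J(R) = R*(1 + R) (J(R) = (R + 1)*R = (1 + R)*R = R*(1 + R))
71978/s(-160, J(l(-3, -4))) = 71978/(sqrt((-160)**2 + ((-3*(-4))*(1 - 3*(-4)))**2)) = 71978/(sqrt(25600 + (12*(1 + 12))**2)) = 71978/(sqrt(25600 + (12*13)**2)) = 71978/(sqrt(25600 + 156**2)) = 71978/(sqrt(25600 + 24336)) = 71978/(sqrt(49936)) = 71978/((4*sqrt(3121))) = 71978*(sqrt(3121)/12484) = 35989*sqrt(3121)/6242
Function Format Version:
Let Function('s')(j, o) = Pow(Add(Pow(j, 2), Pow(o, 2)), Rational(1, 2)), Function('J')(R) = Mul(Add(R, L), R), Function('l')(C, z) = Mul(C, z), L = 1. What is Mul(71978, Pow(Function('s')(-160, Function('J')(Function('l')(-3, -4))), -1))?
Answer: Mul(Rational(35989, 6242), Pow(3121, Rational(1, 2))) ≈ 322.10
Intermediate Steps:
Function('J')(R) = Mul(R, Add(1, R)) (Function('J')(R) = Mul(Add(R, 1), R) = Mul(Add(1, R), R) = Mul(R, Add(1, R)))
Mul(71978, Pow(Function('s')(-160, Function('J')(Function('l')(-3, -4))), -1)) = Mul(71978, Pow(Pow(Add(Pow(-160, 2), Pow(Mul(Mul(-3, -4), Add(1, Mul(-3, -4))), 2)), Rational(1, 2)), -1)) = Mul(71978, Pow(Pow(Add(25600, Pow(Mul(12, Add(1, 12)), 2)), Rational(1, 2)), -1)) = Mul(71978, Pow(Pow(Add(25600, Pow(Mul(12, 13), 2)), Rational(1, 2)), -1)) = Mul(71978, Pow(Pow(Add(25600, Pow(156, 2)), Rational(1, 2)), -1)) = Mul(71978, Pow(Pow(Add(25600, 24336), Rational(1, 2)), -1)) = Mul(71978, Pow(Pow(49936, Rational(1, 2)), -1)) = Mul(71978, Pow(Mul(4, Pow(3121, Rational(1, 2))), -1)) = Mul(71978, Mul(Rational(1, 12484), Pow(3121, Rational(1, 2)))) = Mul(Rational(35989, 6242), Pow(3121, Rational(1, 2)))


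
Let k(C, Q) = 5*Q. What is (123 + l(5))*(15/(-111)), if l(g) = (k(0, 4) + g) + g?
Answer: -765/37 ≈ -20.676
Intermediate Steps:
l(g) = 20 + 2*g (l(g) = (5*4 + g) + g = (20 + g) + g = 20 + 2*g)
(123 + l(5))*(15/(-111)) = (123 + (20 + 2*5))*(15/(-111)) = (123 + (20 + 10))*(15*(-1/111)) = (123 + 30)*(-5/37) = 153*(-5/37) = -765/37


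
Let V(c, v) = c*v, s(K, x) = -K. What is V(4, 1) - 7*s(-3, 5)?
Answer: -17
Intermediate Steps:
V(4, 1) - 7*s(-3, 5) = 4*1 - (-7)*(-3) = 4 - 7*3 = 4 - 21 = -17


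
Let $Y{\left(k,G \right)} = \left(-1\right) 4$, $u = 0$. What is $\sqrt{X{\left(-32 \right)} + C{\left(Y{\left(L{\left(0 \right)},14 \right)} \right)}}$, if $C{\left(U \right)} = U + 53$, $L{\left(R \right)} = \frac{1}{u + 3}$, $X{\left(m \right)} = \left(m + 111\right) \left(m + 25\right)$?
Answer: $6 i \sqrt{14} \approx 22.45 i$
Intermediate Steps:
$X{\left(m \right)} = \left(25 + m\right) \left(111 + m\right)$ ($X{\left(m \right)} = \left(111 + m\right) \left(25 + m\right) = \left(25 + m\right) \left(111 + m\right)$)
$L{\left(R \right)} = \frac{1}{3}$ ($L{\left(R \right)} = \frac{1}{0 + 3} = \frac{1}{3}$)
$Y{\left(k,G \right)} = -4$
$C{\left(U \right)} = 53 + U$
$\sqrt{X{\left(-32 \right)} + C{\left(Y{\left(L{\left(0 \right)},14 \right)} \right)}} = \sqrt{\left(2775 + \left(-32\right)^{2} + 136 \left(-32\right)\right) + \left(53 - 4\right)} = \sqrt{\left(2775 + 1024 - 4352\right) + 49} = \sqrt{-553 + 49} = \sqrt{-504} = 6 i \sqrt{14}$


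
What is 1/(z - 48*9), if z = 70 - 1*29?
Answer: -1/391 ≈ -0.0025575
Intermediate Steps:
z = 41 (z = 70 - 29 = 41)
1/(z - 48*9) = 1/(41 - 48*9) = 1/(41 - 432) = 1/(-391) = -1/391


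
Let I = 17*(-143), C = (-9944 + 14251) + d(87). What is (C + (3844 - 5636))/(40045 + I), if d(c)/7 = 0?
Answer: 2515/37614 ≈ 0.066863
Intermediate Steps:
d(c) = 0 (d(c) = 7*0 = 0)
C = 4307 (C = (-9944 + 14251) + 0 = 4307 + 0 = 4307)
I = -2431
(C + (3844 - 5636))/(40045 + I) = (4307 + (3844 - 5636))/(40045 - 2431) = (4307 - 1792)/37614 = 2515*(1/37614) = 2515/37614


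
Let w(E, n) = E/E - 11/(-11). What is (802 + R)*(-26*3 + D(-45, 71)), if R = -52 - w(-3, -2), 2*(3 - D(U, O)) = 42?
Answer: -71808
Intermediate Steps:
D(U, O) = -18 (D(U, O) = 3 - ½*42 = 3 - 21 = -18)
w(E, n) = 2 (w(E, n) = 1 - 11*(-1/11) = 1 + 1 = 2)
R = -54 (R = -52 - 1*2 = -52 - 2 = -54)
(802 + R)*(-26*3 + D(-45, 71)) = (802 - 54)*(-26*3 - 18) = 748*(-78 - 18) = 748*(-96) = -71808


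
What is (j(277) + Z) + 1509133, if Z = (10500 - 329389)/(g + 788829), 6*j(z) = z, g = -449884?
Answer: 3069170482541/2033670 ≈ 1.5092e+6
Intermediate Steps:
j(z) = z/6
Z = -318889/338945 (Z = (10500 - 329389)/(-449884 + 788829) = -318889/338945 ≈ -0.94083)
(j(277) + Z) + 1509133 = ((1/6)*277 - 318889/338945) + 1509133 = (277/6 - 318889/338945) + 1509133 = 91974431/2033670 + 1509133 = 3069170482541/2033670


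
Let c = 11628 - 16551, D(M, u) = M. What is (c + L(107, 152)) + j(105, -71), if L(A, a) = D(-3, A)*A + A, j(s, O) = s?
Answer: -5032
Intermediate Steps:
c = -4923
L(A, a) = -2*A (L(A, a) = -3*A + A = -2*A)
(c + L(107, 152)) + j(105, -71) = (-4923 - 2*107) + 105 = (-4923 - 214) + 105 = -5137 + 105 = -5032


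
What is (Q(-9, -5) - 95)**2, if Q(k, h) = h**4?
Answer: 280900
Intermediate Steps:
(Q(-9, -5) - 95)**2 = ((-5)**4 - 95)**2 = (625 - 95)**2 = 530**2 = 280900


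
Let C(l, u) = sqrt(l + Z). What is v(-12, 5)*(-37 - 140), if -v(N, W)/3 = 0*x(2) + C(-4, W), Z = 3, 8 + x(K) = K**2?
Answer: 531*I ≈ 531.0*I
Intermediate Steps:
x(K) = -8 + K**2
C(l, u) = sqrt(3 + l) (C(l, u) = sqrt(l + 3) = sqrt(3 + l))
v(N, W) = -3*I (v(N, W) = -3*(0*(-8 + 2**2) + sqrt(3 - 4)) = -3*(0*(-8 + 4) + sqrt(-1)) = -3*(0*(-4) + I) = -3*(0 + I) = -3*I)
v(-12, 5)*(-37 - 140) = (-3*I)*(-37 - 140) = -3*I*(-177) = 531*I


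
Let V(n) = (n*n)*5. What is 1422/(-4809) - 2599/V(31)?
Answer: -6443767/7702415 ≈ -0.83659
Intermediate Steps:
V(n) = 5*n² (V(n) = n²*5 = 5*n²)
1422/(-4809) - 2599/V(31) = 1422/(-4809) - 2599/(5*31²) = 1422*(-1/4809) - 2599/(5*961) = -474/1603 - 2599/4805 = -6443767/7702415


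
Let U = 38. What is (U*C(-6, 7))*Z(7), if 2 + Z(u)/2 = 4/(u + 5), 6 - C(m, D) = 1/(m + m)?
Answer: -6935/9 ≈ -770.56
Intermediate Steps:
C(m, D) = 6 - 1/(2*m) (C(m, D) = 6 - 1/(m + m) = 6 - 1/(2*m))
Z(u) = -4 + 8/(5 + u) (Z(u) = -4 + 2*(4/(u + 5)) = -4 + 2*(4/(5 + u)) = -4 + 8/(5 + u))
(U*C(-6, 7))*Z(7) = (38*(6 - ½/(-6)))*(4*(-3 - 1*7)/(5 + 7)) = (38*(6 - ½*(-⅙)))*(4*(-3 - 7)/12) = (38*(6 + 1/12))*(4*(1/12)*(-10)) = (38*(73/12))*(-10/3) = (1387/6)*(-10/3) = -6935/9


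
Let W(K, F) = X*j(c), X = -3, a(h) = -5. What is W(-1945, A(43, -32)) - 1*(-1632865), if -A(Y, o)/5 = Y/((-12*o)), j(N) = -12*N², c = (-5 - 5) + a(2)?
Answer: 1640965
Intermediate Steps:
c = -15 (c = (-5 - 5) - 5 = -10 - 5 = -15)
A(Y, o) = 5*Y/(12*o) (A(Y, o) = -5*Y/((-12*o)) = -5*Y*(-1/(12*o)) = -(-5)*Y/(12*o) = 5*Y/(12*o))
W(K, F) = 8100 (W(K, F) = -(-36)*(-15)² = -(-36)*225 = -3*(-2700) = 8100)
W(-1945, A(43, -32)) - 1*(-1632865) = 8100 - 1*(-1632865) = 8100 + 1632865 = 1640965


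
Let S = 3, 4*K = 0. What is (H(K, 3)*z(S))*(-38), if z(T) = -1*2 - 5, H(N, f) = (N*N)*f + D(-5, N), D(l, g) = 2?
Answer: 532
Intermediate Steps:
K = 0 (K = (¼)*0 = 0)
H(N, f) = 2 + f*N² (H(N, f) = (N*N)*f + 2 = N²*f + 2 = f*N² + 2 = 2 + f*N²)
z(T) = -7 (z(T) = -2 - 5 = -7)
(H(K, 3)*z(S))*(-38) = ((2 + 3*0²)*(-7))*(-38) = ((2 + 3*0)*(-7))*(-38) = ((2 + 0)*(-7))*(-38) = (2*(-7))*(-38) = -14*(-38) = 532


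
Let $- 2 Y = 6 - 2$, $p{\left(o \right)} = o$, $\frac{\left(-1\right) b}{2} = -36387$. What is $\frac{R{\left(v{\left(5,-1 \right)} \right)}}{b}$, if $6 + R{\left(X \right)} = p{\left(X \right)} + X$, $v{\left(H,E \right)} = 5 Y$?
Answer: $- \frac{1}{2799} \approx -0.00035727$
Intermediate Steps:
$b = 72774$ ($b = \left(-2\right) \left(-36387\right) = 72774$)
$Y = -2$ ($Y = - \frac{6 - 2}{2} = \left(- \frac{1}{2}\right) 4 = -2$)
$v{\left(H,E \right)} = -10$ ($v{\left(H,E \right)} = 5 \left(-2\right) = -10$)
$R{\left(X \right)} = -6 + 2 X$ ($R{\left(X \right)} = -6 + \left(X + X\right) = -6 + 2 X$)
$\frac{R{\left(v{\left(5,-1 \right)} \right)}}{b} = \frac{-6 + 2 \left(-10\right)}{72774} = \left(-6 - 20\right) \frac{1}{72774} = \left(-26\right) \frac{1}{72774} = - \frac{1}{2799}$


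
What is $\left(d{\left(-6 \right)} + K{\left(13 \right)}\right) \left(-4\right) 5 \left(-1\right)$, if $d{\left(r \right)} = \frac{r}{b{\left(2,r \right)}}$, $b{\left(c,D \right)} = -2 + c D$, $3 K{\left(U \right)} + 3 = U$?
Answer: $\frac{1580}{21} \approx 75.238$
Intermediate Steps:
$K{\left(U \right)} = -1 + \frac{U}{3}$
$b{\left(c,D \right)} = -2 + D c$
$d{\left(r \right)} = \frac{r}{-2 + 2 r}$ ($d{\left(r \right)} = \frac{r}{-2 + r 2} = \frac{r}{-2 + 2 r}$)
$\left(d{\left(-6 \right)} + K{\left(13 \right)}\right) \left(-4\right) 5 \left(-1\right) = \left(\frac{1}{2} \left(-6\right) \frac{1}{-1 - 6} + \left(-1 + \frac{1}{3} \cdot 13\right)\right) \left(-4\right) 5 \left(-1\right) = \left(\frac{1}{2} \left(-6\right) \frac{1}{-7} + \left(-1 + \frac{13}{3}\right)\right) \left(\left(-20\right) \left(-1\right)\right) = \left(\frac{1}{2} \left(-6\right) \left(- \frac{1}{7}\right) + \frac{10}{3}\right) 20 = \left(\frac{3}{7} + \frac{10}{3}\right) 20 = \frac{79}{21} \cdot 20 = \frac{1580}{21}$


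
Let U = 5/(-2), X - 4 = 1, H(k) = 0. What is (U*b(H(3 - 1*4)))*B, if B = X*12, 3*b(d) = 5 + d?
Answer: -250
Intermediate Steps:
b(d) = 5/3 + d/3 (b(d) = (5 + d)/3 = 5/3 + d/3)
X = 5 (X = 4 + 1 = 5)
U = -5/2 (U = 5*(-1/2) = -5/2 ≈ -2.5000)
B = 60 (B = 5*12 = 60)
(U*b(H(3 - 1*4)))*B = -5*(5/3 + (1/3)*0)/2*60 = -5*(5/3 + 0)/2*60 = -5/2*5/3*60 = -25/6*60 = -250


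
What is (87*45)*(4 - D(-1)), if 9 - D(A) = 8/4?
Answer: -11745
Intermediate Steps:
D(A) = 7 (D(A) = 9 - 8/4 = 9 - 1*2 = 9 - 2 = 7)
(87*45)*(4 - D(-1)) = (87*45)*(4 - 1*7) = 3915*(4 - 7) = 3915*(-3) = -11745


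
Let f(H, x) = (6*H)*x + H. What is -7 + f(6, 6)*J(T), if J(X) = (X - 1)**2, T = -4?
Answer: 5543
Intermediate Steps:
J(X) = (-1 + X)**2
f(H, x) = H + 6*H*x (f(H, x) = 6*H*x + H = H + 6*H*x)
-7 + f(6, 6)*J(T) = -7 + (6*(1 + 6*6))*(-1 - 4)**2 = -7 + (6*(1 + 36))*(-5)**2 = -7 + (6*37)*25 = -7 + 222*25 = -7 + 5550 = 5543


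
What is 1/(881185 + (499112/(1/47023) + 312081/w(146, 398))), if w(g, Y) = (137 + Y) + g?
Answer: 227/5327831924774 ≈ 4.2606e-11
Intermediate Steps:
w(g, Y) = 137 + Y + g
1/(881185 + (499112/(1/47023) + 312081/w(146, 398))) = 1/(881185 + (499112/(1/47023) + 312081/(137 + 398 + 146))) = 1/(881185 + (499112/(1/47023) + 312081/681)) = 1/(881185 + (499112*47023 + 312081*(1/681))) = 1/(881185 + (23469743576 + 104027/227)) = 1/(881185 + 5327631895779/227) = 1/(5327831924774/227) = 227/5327831924774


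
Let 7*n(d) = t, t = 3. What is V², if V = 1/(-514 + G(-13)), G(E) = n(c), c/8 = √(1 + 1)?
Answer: 49/12924025 ≈ 3.7914e-6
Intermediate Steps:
c = 8*√2 (c = 8*√(1 + 1) = 8*√2 ≈ 11.314)
n(d) = 3/7 (n(d) = (⅐)*3 = 3/7)
G(E) = 3/7
V = -7/3595 (V = 1/(-514 + 3/7) = 1/(-3595/7) = -7/3595 ≈ -0.0019471)
V² = (-7/3595)² = 49/12924025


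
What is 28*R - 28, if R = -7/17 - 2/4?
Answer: -910/17 ≈ -53.529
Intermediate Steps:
R = -31/34 (R = -7*1/17 - 2*1/4 = -7/17 - 1/2 = -31/34 ≈ -0.91177)
28*R - 28 = 28*(-31/34) - 28 = -434/17 - 28 = -910/17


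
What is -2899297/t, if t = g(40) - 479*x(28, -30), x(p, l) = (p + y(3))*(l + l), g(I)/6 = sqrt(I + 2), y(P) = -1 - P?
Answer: -27775265260/6607900779 + 2899297*sqrt(42)/79294809348 ≈ -4.2031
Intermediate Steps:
g(I) = 6*sqrt(2 + I) (g(I) = 6*sqrt(I + 2) = 6*sqrt(2 + I))
x(p, l) = 2*l*(-4 + p) (x(p, l) = (p + (-1 - 1*3))*(l + l) = (p + (-1 - 3))*(2*l) = (p - 4)*(2*l) = (-4 + p)*(2*l) = 2*l*(-4 + p))
t = 689760 + 6*sqrt(42) (t = 6*sqrt(2 + 40) - 958*(-30)*(-4 + 28) = 6*sqrt(42) - 958*(-30)*24 = 6*sqrt(42) - 479*(-1440) = 6*sqrt(42) + 689760 = 689760 + 6*sqrt(42) ≈ 6.8980e+5)
-2899297/t = -2899297/(689760 + 6*sqrt(42))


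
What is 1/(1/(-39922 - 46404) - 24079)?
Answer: -86326/2078643755 ≈ -4.1530e-5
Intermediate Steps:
1/(1/(-39922 - 46404) - 24079) = 1/(1/(-86326) - 24079) = 1/(-1/86326 - 24079) = 1/(-2078643755/86326) = -86326/2078643755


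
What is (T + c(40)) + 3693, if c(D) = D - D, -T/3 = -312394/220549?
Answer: 815424639/220549 ≈ 3697.3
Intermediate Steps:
T = 937182/220549 (T = -(-937182)/220549 = -3*(-312394/220549) = 937182/220549 ≈ 4.2493)
c(D) = 0
(T + c(40)) + 3693 = (937182/220549 + 0) + 3693 = 937182/220549 + 3693 = 815424639/220549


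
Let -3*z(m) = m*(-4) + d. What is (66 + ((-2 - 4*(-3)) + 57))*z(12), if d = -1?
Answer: 6517/3 ≈ 2172.3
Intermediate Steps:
z(m) = ⅓ + 4*m/3 (z(m) = -(m*(-4) - 1)/3 = -(-4*m - 1)/3 = -(-1 - 4*m)/3 = ⅓ + 4*m/3)
(66 + ((-2 - 4*(-3)) + 57))*z(12) = (66 + ((-2 - 4*(-3)) + 57))*(⅓ + (4/3)*12) = (66 + ((-2 + 12) + 57))*(⅓ + 16) = (66 + (10 + 57))*(49/3) = (66 + 67)*(49/3) = 133*(49/3) = 6517/3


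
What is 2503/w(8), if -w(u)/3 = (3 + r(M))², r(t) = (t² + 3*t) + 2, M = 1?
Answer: -2503/243 ≈ -10.300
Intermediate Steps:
r(t) = 2 + t² + 3*t
w(u) = -243 (w(u) = -3*(3 + (2 + 1² + 3*1))² = -3*(3 + (2 + 1 + 3))² = -3*(3 + 6)² = -3*9² = -3*81 = -243)
2503/w(8) = 2503/(-243) = 2503*(-1/243) = -2503/243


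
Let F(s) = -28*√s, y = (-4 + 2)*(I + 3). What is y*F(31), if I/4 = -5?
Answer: -952*√31 ≈ -5300.5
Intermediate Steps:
I = -20 (I = 4*(-5) = -20)
y = 34 (y = (-4 + 2)*(-20 + 3) = -2*(-17) = 34)
y*F(31) = 34*(-28*√31) = -952*√31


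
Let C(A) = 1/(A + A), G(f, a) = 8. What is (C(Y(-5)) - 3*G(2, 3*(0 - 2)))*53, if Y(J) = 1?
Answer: -2491/2 ≈ -1245.5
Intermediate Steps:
C(A) = 1/(2*A)
(C(Y(-5)) - 3*G(2, 3*(0 - 2)))*53 = ((1/2)/1 - 3*8)*53 = ((1/2)*1 - 24)*53 = (1/2 - 24)*53 = -47/2*53 = -2491/2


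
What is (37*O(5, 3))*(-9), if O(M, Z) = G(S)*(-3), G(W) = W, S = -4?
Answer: -3996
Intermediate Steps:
O(M, Z) = 12 (O(M, Z) = -4*(-3) = 12)
(37*O(5, 3))*(-9) = (37*12)*(-9) = 444*(-9) = -3996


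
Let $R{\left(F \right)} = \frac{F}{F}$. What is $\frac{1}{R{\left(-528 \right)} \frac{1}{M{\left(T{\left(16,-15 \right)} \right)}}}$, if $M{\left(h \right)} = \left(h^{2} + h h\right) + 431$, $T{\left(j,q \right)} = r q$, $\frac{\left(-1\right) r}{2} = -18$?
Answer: $583631$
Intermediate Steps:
$r = 36$ ($r = \left(-2\right) \left(-18\right) = 36$)
$R{\left(F \right)} = 1$
$T{\left(j,q \right)} = 36 q$
$M{\left(h \right)} = 431 + 2 h^{2}$ ($M{\left(h \right)} = \left(h^{2} + h^{2}\right) + 431 = 2 h^{2} + 431 = 431 + 2 h^{2}$)
$\frac{1}{R{\left(-528 \right)} \frac{1}{M{\left(T{\left(16,-15 \right)} \right)}}} = \frac{1}{1 \frac{1}{431 + 2 \left(36 \left(-15\right)\right)^{2}}} = \frac{1}{1 \frac{1}{431 + 2 \left(-540\right)^{2}}} = \frac{1}{1 \frac{1}{431 + 2 \cdot 291600}} = \frac{1}{1 \frac{1}{431 + 583200}} = \frac{1}{1 \cdot \frac{1}{583631}} = \frac{1}{\frac{1}{583631}} = 583631$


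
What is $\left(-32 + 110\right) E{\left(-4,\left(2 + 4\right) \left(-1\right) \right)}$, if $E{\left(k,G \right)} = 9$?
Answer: $702$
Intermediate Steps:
$\left(-32 + 110\right) E{\left(-4,\left(2 + 4\right) \left(-1\right) \right)} = \left(-32 + 110\right) 9 = 78 \cdot 9 = 702$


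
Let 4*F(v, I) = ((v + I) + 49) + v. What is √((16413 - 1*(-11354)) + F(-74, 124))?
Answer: √111093/2 ≈ 166.65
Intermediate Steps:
F(v, I) = 49/4 + v/2 + I/4 (F(v, I) = (((v + I) + 49) + v)/4 = (((I + v) + 49) + v)/4 = ((49 + I + v) + v)/4 = (49 + I + 2*v)/4 = 49/4 + v/2 + I/4)
√((16413 - 1*(-11354)) + F(-74, 124)) = √((16413 - 1*(-11354)) + (49/4 + (½)*(-74) + (¼)*124)) = √((16413 + 11354) + (49/4 - 37 + 31)) = √(27767 + 25/4) = √(111093/4) = √111093/2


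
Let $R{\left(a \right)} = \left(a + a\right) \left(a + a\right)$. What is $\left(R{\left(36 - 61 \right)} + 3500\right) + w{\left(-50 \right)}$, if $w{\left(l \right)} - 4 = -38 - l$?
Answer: $6016$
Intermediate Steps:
$w{\left(l \right)} = -34 - l$ ($w{\left(l \right)} = 4 - \left(38 + l\right) = -34 - l$)
$R{\left(a \right)} = 4 a^{2}$ ($R{\left(a \right)} = 2 a 2 a = 4 a^{2}$)
$\left(R{\left(36 - 61 \right)} + 3500\right) + w{\left(-50 \right)} = \left(4 \left(36 - 61\right)^{2} + 3500\right) - -16 = \left(4 \left(-25\right)^{2} + 3500\right) + \left(-34 + 50\right) = \left(4 \cdot 625 + 3500\right) + 16 = \left(2500 + 3500\right) + 16 = 6000 + 16 = 6016$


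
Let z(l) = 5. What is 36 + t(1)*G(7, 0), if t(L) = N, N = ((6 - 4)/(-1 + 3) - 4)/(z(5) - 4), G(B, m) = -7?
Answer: 57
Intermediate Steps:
N = -3 (N = ((6 - 4)/(-1 + 3) - 4)/(5 - 4) = (2/2 - 4)/1 = (2*(½) - 4)*1 = (1 - 4)*1 = -3*1 = -3)
t(L) = -3
36 + t(1)*G(7, 0) = 36 - 3*(-7) = 36 + 21 = 57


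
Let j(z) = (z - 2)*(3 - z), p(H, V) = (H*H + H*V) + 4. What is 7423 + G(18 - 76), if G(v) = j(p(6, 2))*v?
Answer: 149523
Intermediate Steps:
p(H, V) = 4 + H² + H*V (p(H, V) = (H² + H*V) + 4 = 4 + H² + H*V)
j(z) = (-2 + z)*(3 - z)
G(v) = -2450*v (G(v) = (-6 - (4 + 6² + 6*2)² + 5*(4 + 6² + 6*2))*v = (-6 - (4 + 36 + 12)² + 5*(4 + 36 + 12))*v = (-6 - 1*52² + 5*52)*v = (-6 - 1*2704 + 260)*v = (-6 - 2704 + 260)*v = -2450*v)
7423 + G(18 - 76) = 7423 - 2450*(18 - 76) = 7423 - 2450*(-58) = 7423 + 142100 = 149523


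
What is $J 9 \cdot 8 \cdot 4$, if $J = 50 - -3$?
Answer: $15264$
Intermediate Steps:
$J = 53$ ($J = 50 + 3 = 53$)
$J 9 \cdot 8 \cdot 4 = 53 \cdot 9 \cdot 8 \cdot 4 = 53 \cdot 72 \cdot 4 = 53 \cdot 288 = 15264$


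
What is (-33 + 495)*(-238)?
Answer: -109956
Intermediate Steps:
(-33 + 495)*(-238) = 462*(-238) = -109956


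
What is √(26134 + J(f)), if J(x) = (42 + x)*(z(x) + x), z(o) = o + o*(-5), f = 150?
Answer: I*√60266 ≈ 245.49*I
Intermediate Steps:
z(o) = -4*o (z(o) = o - 5*o = -4*o)
J(x) = -3*x*(42 + x) (J(x) = (42 + x)*(-4*x + x) = (42 + x)*(-3*x) = -3*x*(42 + x))
√(26134 + J(f)) = √(26134 + 3*150*(-42 - 1*150)) = √(26134 + 3*150*(-42 - 150)) = √(26134 + 3*150*(-192)) = √(26134 - 86400) = √(-60266) = I*√60266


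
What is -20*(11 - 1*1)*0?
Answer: 0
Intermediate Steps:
-20*(11 - 1*1)*0 = -20*(11 - 1)*0 = -20*10*0 = -200*0 = 0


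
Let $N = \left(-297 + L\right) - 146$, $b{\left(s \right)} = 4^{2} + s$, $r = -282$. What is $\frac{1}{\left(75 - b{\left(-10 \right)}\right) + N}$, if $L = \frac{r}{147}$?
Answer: $- \frac{49}{18420} \approx -0.0026602$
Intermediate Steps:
$b{\left(s \right)} = 16 + s$
$L = - \frac{94}{49}$ ($L = - \frac{282}{147} = \left(-282\right) \frac{1}{147} = - \frac{94}{49} \approx -1.9184$)
$N = - \frac{21801}{49}$ ($N = \left(-297 - \frac{94}{49}\right) - 146 = - \frac{14647}{49} - 146 = - \frac{21801}{49} \approx -444.92$)
$\frac{1}{\left(75 - b{\left(-10 \right)}\right) + N} = \frac{1}{\left(75 - \left(16 - 10\right)\right) - \frac{21801}{49}} = \frac{1}{\left(75 - 6\right) - \frac{21801}{49}} = \frac{1}{69 - \frac{21801}{49}} = \frac{1}{- \frac{18420}{49}} = - \frac{49}{18420}$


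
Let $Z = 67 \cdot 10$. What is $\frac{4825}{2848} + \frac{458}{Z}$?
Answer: $\frac{2268567}{954080} \approx 2.3778$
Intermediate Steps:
$Z = 670$
$\frac{4825}{2848} + \frac{458}{Z} = \frac{4825}{2848} + \frac{458}{670} = 4825 \cdot \frac{1}{2848} + 458 \cdot \frac{1}{670} = \frac{4825}{2848} + \frac{229}{335} = \frac{2268567}{954080}$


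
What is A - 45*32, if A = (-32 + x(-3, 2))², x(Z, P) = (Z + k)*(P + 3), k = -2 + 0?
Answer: 1809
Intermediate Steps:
k = -2
x(Z, P) = (-2 + Z)*(3 + P) (x(Z, P) = (Z - 2)*(P + 3) = (-2 + Z)*(3 + P))
A = 3249 (A = (-32 + (-6 - 2*2 + 3*(-3) + 2*(-3)))² = (-32 + (-6 - 4 - 9 - 6))² = (-32 - 25)² = (-57)² = 3249)
A - 45*32 = 3249 - 45*32 = 3249 - 1*1440 = 3249 - 1440 = 1809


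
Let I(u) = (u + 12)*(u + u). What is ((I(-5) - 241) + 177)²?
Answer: 17956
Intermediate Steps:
I(u) = 2*u*(12 + u) (I(u) = (12 + u)*(2*u) = 2*u*(12 + u))
((I(-5) - 241) + 177)² = ((2*(-5)*(12 - 5) - 241) + 177)² = ((2*(-5)*7 - 241) + 177)² = ((-70 - 241) + 177)² = (-311 + 177)² = (-134)² = 17956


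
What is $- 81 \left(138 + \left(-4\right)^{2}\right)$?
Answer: $-12474$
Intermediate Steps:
$- 81 \left(138 + \left(-4\right)^{2}\right) = - 81 \left(138 + 16\right) = \left(-81\right) 154 = -12474$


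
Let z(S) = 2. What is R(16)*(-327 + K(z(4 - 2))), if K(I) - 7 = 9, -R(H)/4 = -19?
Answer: -23636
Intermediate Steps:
R(H) = 76 (R(H) = -4*(-19) = 76)
K(I) = 16 (K(I) = 7 + 9 = 16)
R(16)*(-327 + K(z(4 - 2))) = 76*(-327 + 16) = 76*(-311) = -23636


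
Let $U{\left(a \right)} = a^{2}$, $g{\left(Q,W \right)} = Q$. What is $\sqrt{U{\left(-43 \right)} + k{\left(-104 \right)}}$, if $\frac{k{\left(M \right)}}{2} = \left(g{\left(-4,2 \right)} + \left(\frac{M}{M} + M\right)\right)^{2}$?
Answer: $\sqrt{24747} \approx 157.31$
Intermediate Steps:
$k{\left(M \right)} = 2 \left(-3 + M\right)^{2}$ ($k{\left(M \right)} = 2 \left(-4 + \left(\frac{M}{M} + M\right)\right)^{2} = 2 \left(-4 + \left(1 + M\right)\right)^{2} = 2 \left(-3 + M\right)^{2}$)
$\sqrt{U{\left(-43 \right)} + k{\left(-104 \right)}} = \sqrt{\left(-43\right)^{2} + 2 \left(-3 - 104\right)^{2}} = \sqrt{1849 + 2 \left(-107\right)^{2}} = \sqrt{1849 + 2 \cdot 11449} = \sqrt{1849 + 22898} = \sqrt{24747}$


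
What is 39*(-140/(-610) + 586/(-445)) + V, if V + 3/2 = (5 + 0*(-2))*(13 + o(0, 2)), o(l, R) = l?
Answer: 1145167/54290 ≈ 21.094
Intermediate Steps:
V = 127/2 (V = -3/2 + (5 + 0*(-2))*(13 + 0) = -3/2 + (5 + 0)*13 = -3/2 + 5*13 = -3/2 + 65 = 127/2 ≈ 63.500)
39*(-140/(-610) + 586/(-445)) + V = 39*(-140/(-610) + 586/(-445)) + 127/2 = 39*(-140*(-1/610) + 586*(-1/445)) + 127/2 = 39*(14/61 - 586/445) + 127/2 = 39*(-29516/27145) + 127/2 = -1151124/27145 + 127/2 = 1145167/54290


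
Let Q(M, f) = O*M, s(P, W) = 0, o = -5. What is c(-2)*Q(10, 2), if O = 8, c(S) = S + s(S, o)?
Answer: -160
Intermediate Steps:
c(S) = S (c(S) = S + 0 = S)
Q(M, f) = 8*M
c(-2)*Q(10, 2) = -16*10 = -2*80 = -160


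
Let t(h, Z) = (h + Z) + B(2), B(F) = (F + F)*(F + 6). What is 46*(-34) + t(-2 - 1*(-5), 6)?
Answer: -1523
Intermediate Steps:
B(F) = 2*F*(6 + F) (B(F) = (2*F)*(6 + F) = 2*F*(6 + F))
t(h, Z) = 32 + Z + h (t(h, Z) = (h + Z) + 2*2*(6 + 2) = (Z + h) + 2*2*8 = (Z + h) + 32 = 32 + Z + h)
46*(-34) + t(-2 - 1*(-5), 6) = 46*(-34) + (32 + 6 + (-2 - 1*(-5))) = -1564 + (32 + 6 + (-2 + 5)) = -1564 + (32 + 6 + 3) = -1564 + 41 = -1523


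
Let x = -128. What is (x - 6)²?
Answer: 17956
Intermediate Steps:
(x - 6)² = (-128 - 6)² = (-134)² = 17956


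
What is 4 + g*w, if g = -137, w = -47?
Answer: 6443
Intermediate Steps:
4 + g*w = 4 - 137*(-47) = 4 + 6439 = 6443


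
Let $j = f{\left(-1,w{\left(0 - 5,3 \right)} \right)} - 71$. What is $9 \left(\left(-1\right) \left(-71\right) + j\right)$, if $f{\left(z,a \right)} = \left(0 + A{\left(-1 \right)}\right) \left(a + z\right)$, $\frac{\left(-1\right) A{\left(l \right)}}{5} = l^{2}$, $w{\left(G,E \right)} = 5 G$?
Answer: $1170$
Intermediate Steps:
$A{\left(l \right)} = - 5 l^{2}$
$f{\left(z,a \right)} = - 5 a - 5 z$ ($f{\left(z,a \right)} = \left(0 - 5 \left(-1\right)^{2}\right) \left(a + z\right) = \left(0 - 5\right) \left(a + z\right) = - 5 \left(a + z\right) = - 5 a - 5 z$)
$j = 59$ ($j = \left(- 5 \cdot 5 \left(0 - 5\right) - -5\right) - 71 = \left(- 5 \cdot 5 \left(0 - 5\right) + 5\right) - 71 = \left(- 5 \cdot 5 \left(-5\right) + 5\right) - 71 = \left(\left(-5\right) \left(-25\right) + 5\right) - 71 = \left(125 + 5\right) - 71 = 130 - 71 = 59$)
$9 \left(\left(-1\right) \left(-71\right) + j\right) = 9 \left(\left(-1\right) \left(-71\right) + 59\right) = 9 \left(71 + 59\right) = 9 \cdot 130 = 1170$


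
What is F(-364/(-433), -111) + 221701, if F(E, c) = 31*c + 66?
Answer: 218326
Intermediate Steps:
F(E, c) = 66 + 31*c
F(-364/(-433), -111) + 221701 = (66 + 31*(-111)) + 221701 = (66 - 3441) + 221701 = -3375 + 221701 = 218326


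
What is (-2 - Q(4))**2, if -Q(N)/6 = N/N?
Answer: 16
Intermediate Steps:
Q(N) = -6 (Q(N) = -6*N/N = -6*1 = -6)
(-2 - Q(4))**2 = (-2 - 1*(-6))**2 = (-2 + 6)**2 = 4**2 = 16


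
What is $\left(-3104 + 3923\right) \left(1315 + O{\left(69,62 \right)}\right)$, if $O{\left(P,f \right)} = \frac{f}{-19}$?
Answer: $\frac{20411937}{19} \approx 1.0743 \cdot 10^{6}$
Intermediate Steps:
$O{\left(P,f \right)} = - \frac{f}{19}$ ($O{\left(P,f \right)} = f \left(- \frac{1}{19}\right) = - \frac{f}{19}$)
$\left(-3104 + 3923\right) \left(1315 + O{\left(69,62 \right)}\right) = \left(-3104 + 3923\right) \left(1315 - \frac{62}{19}\right) = 819 \left(1315 - \frac{62}{19}\right) = 819 \cdot \frac{24923}{19} = \frac{20411937}{19}$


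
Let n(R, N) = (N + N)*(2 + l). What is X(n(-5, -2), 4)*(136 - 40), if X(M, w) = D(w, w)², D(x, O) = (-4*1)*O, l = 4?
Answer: 24576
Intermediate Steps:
D(x, O) = -4*O
n(R, N) = 12*N (n(R, N) = (N + N)*(2 + 4) = (2*N)*6 = 12*N)
X(M, w) = 16*w² (X(M, w) = (-4*w)² = 16*w²)
X(n(-5, -2), 4)*(136 - 40) = (16*4²)*(136 - 40) = (16*16)*96 = 256*96 = 24576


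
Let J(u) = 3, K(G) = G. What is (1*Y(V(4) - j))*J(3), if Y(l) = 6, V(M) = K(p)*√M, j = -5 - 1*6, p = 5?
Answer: 18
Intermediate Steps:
j = -11 (j = -5 - 6 = -11)
V(M) = 5*√M
(1*Y(V(4) - j))*J(3) = (1*6)*3 = 6*3 = 18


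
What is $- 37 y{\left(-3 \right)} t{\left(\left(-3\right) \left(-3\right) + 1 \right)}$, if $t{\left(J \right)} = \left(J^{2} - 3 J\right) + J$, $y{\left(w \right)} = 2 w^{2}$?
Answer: $-53280$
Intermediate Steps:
$t{\left(J \right)} = J^{2} - 2 J$
$- 37 y{\left(-3 \right)} t{\left(\left(-3\right) \left(-3\right) + 1 \right)} = - 37 \cdot 2 \left(-3\right)^{2} \left(\left(-3\right) \left(-3\right) + 1\right) \left(-2 + \left(\left(-3\right) \left(-3\right) + 1\right)\right) = - 37 \cdot 2 \cdot 9 \left(9 + 1\right) \left(-2 + \left(9 + 1\right)\right) = \left(-37\right) 18 \cdot 10 \left(-2 + 10\right) = - 666 \cdot 10 \cdot 8 = \left(-666\right) 80 = -53280$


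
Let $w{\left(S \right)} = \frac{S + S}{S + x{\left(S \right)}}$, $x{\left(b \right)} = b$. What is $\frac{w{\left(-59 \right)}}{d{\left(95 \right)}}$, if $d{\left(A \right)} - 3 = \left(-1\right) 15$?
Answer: $- \frac{1}{12} \approx -0.083333$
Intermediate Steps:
$w{\left(S \right)} = 1$ ($w{\left(S \right)} = \frac{S + S}{S + S} = \frac{2 S}{2 S} = 2 S \frac{1}{2 S} = 1$)
$d{\left(A \right)} = -12$ ($d{\left(A \right)} = 3 - 15 = -12$)
$\frac{w{\left(-59 \right)}}{d{\left(95 \right)}} = 1 \frac{1}{-12} = 1 \left(- \frac{1}{12}\right) = - \frac{1}{12}$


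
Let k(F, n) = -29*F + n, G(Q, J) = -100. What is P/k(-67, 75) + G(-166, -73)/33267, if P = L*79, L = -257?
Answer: -675621701/67132806 ≈ -10.064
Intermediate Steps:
P = -20303 (P = -257*79 = -20303)
k(F, n) = n - 29*F
P/k(-67, 75) + G(-166, -73)/33267 = -20303/(75 - 29*(-67)) - 100/33267 = -20303/(75 + 1943) - 100*1/33267 = -20303/2018 - 100/33267 = -675621701/67132806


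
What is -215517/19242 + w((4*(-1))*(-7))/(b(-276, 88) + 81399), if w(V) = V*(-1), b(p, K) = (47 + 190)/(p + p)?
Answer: -1075989957671/96064639518 ≈ -11.201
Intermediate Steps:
b(p, K) = 237/(2*p) (b(p, K) = 237/((2*p)) = 237*(1/(2*p)) = 237/(2*p))
w(V) = -V
-215517/19242 + w((4*(-1))*(-7))/(b(-276, 88) + 81399) = -215517/19242 + (-4*(-1)*(-7))/((237/2)/(-276) + 81399) = -215517*1/19242 + (-(-4)*(-7))/((237/2)*(-1/276) + 81399) = -71839/6414 + (-1*28)/(-79/184 + 81399) = -71839/6414 - 28/14977337/184 = -71839/6414 - 28*184/14977337 = -71839/6414 - 5152/14977337 = -1075989957671/96064639518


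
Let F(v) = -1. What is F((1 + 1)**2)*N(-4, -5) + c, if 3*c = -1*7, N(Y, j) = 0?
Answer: -7/3 ≈ -2.3333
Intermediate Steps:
c = -7/3 (c = (-1*7)/3 = (1/3)*(-7) = -7/3 ≈ -2.3333)
F((1 + 1)**2)*N(-4, -5) + c = -1*0 - 7/3 = 0 - 7/3 = -7/3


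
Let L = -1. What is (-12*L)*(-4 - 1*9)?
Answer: -156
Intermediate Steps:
(-12*L)*(-4 - 1*9) = (-12*(-1))*(-4 - 1*9) = 12*(-4 - 9) = 12*(-13) = -156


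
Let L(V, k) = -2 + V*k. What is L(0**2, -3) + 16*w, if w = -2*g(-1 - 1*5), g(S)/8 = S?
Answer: 1534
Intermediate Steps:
g(S) = 8*S
w = 96 (w = -16*(-1 - 1*5) = -16*(-1 - 5) = -16*(-6) = -2*(-48) = 96)
L(0**2, -3) + 16*w = (-2 + 0**2*(-3)) + 16*96 = (-2 + 0*(-3)) + 1536 = (-2 + 0) + 1536 = -2 + 1536 = 1534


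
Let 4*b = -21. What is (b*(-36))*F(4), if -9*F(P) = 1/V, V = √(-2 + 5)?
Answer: -7*√3 ≈ -12.124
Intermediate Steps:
b = -21/4 (b = (¼)*(-21) = -21/4 ≈ -5.2500)
V = √3 ≈ 1.7320
F(P) = -√3/27 (F(P) = -√3/3/9 = -√3/27)
(b*(-36))*F(4) = (-21/4*(-36))*(-√3/27) = 189*(-√3/27) = -7*√3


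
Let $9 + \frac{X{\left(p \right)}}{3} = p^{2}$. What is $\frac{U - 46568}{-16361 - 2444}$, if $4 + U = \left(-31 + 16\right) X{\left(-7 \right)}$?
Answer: $\frac{48372}{18805} \approx 2.5723$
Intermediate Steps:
$X{\left(p \right)} = -27 + 3 p^{2}$
$U = -1804$ ($U = -4 + \left(-31 + 16\right) \left(-27 + 3 \left(-7\right)^{2}\right) = -4 - 15 \left(-27 + 3 \cdot 49\right) = -4 - 15 \left(-27 + 147\right) = -4 - 1800 = -1804$)
$\frac{U - 46568}{-16361 - 2444} = \frac{-1804 - 46568}{-16361 - 2444} = - \frac{48372}{-18805} = \left(-48372\right) \left(- \frac{1}{18805}\right) = \frac{48372}{18805}$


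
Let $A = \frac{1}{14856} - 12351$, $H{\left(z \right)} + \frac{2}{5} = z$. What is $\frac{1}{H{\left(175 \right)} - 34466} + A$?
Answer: $- \frac{31460037189215}{2547165192} \approx -12351.0$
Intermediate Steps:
$H{\left(z \right)} = - \frac{2}{5} + z$
$A = - \frac{183486455}{14856}$ ($A = \frac{1}{14856} - 12351 = - \frac{183486455}{14856} \approx -12351.0$)
$\frac{1}{H{\left(175 \right)} - 34466} + A = \frac{1}{\left(- \frac{2}{5} + 175\right) - 34466} - \frac{183486455}{14856} = \frac{1}{\frac{873}{5} - 34466} - \frac{183486455}{14856} = \frac{1}{- \frac{171457}{5}} - \frac{183486455}{14856} = - \frac{5}{171457} - \frac{183486455}{14856} = - \frac{31460037189215}{2547165192}$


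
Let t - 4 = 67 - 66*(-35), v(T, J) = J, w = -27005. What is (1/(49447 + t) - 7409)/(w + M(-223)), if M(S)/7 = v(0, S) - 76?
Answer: 383993651/1508091144 ≈ 0.25462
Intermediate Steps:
t = 2381 (t = 4 + (67 - 66*(-35)) = 4 + (67 + 2310) = 4 + 2377 = 2381)
M(S) = -532 + 7*S (M(S) = 7*(S - 76) = 7*(-76 + S) = -532 + 7*S)
(1/(49447 + t) - 7409)/(w + M(-223)) = (1/(49447 + 2381) - 7409)/(-27005 + (-532 + 7*(-223))) = (1/51828 - 7409)/(-27005 + (-532 - 1561)) = (1/51828 - 7409)/(-27005 - 2093) = -383993651/51828/(-29098) = -383993651/51828*(-1/29098) = 383993651/1508091144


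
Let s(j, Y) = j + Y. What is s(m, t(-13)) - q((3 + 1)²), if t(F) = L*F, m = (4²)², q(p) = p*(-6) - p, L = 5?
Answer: 303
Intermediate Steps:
q(p) = -7*p (q(p) = -6*p - p = -7*p)
m = 256 (m = 16² = 256)
t(F) = 5*F
s(j, Y) = Y + j
s(m, t(-13)) - q((3 + 1)²) = (5*(-13) + 256) - (-7)*(3 + 1)² = (-65 + 256) - (-7)*4² = 191 - (-7)*16 = 191 - 1*(-112) = 191 + 112 = 303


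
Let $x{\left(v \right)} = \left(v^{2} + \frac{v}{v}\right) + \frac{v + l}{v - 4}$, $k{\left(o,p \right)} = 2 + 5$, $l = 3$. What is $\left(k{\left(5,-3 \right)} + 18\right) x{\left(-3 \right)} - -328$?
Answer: $578$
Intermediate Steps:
$k{\left(o,p \right)} = 7$
$x{\left(v \right)} = 1 + v^{2} + \frac{3 + v}{-4 + v}$ ($x{\left(v \right)} = \left(v^{2} + \frac{v}{v}\right) + \frac{v + 3}{v - 4} = \left(v^{2} + 1\right) + \frac{3 + v}{-4 + v} = \left(1 + v^{2}\right) + \frac{3 + v}{-4 + v} = 1 + v^{2} + \frac{3 + v}{-4 + v}$)
$\left(k{\left(5,-3 \right)} + 18\right) x{\left(-3 \right)} - -328 = \left(7 + 18\right) \frac{-1 + \left(-3\right)^{3} - 4 \left(-3\right)^{2} + 2 \left(-3\right)}{-4 - 3} - -328 = 25 \frac{-1 - 27 - 36 - 6}{-7} + 328 = 25 \left(- \frac{-1 - 27 - 36 - 6}{7}\right) + 328 = 25 \left(\left(- \frac{1}{7}\right) \left(-70\right)\right) + 328 = 25 \cdot 10 + 328 = 250 + 328 = 578$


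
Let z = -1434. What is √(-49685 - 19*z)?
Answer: I*√22439 ≈ 149.8*I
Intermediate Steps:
√(-49685 - 19*z) = √(-49685 - 19*(-1434)) = √(-49685 + 27246) = √(-22439) = I*√22439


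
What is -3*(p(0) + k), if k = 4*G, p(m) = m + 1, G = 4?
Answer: -51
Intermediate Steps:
p(m) = 1 + m
k = 16 (k = 4*4 = 16)
-3*(p(0) + k) = -3*((1 + 0) + 16) = -3*(1 + 16) = -3*17 = -51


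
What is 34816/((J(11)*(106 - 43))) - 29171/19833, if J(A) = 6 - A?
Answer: -233231531/2082465 ≈ -112.00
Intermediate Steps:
34816/((J(11)*(106 - 43))) - 29171/19833 = 34816/(((6 - 1*11)*(106 - 43))) - 29171/19833 = 34816/(((6 - 11)*63)) - 29171*1/19833 = 34816/((-5*63)) - 29171/19833 = 34816/(-315) - 29171/19833 = 34816*(-1/315) - 29171/19833 = -34816/315 - 29171/19833 = -233231531/2082465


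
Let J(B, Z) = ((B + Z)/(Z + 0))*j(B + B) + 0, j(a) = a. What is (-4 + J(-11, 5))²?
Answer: 12544/25 ≈ 501.76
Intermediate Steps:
J(B, Z) = 2*B*(B + Z)/Z (J(B, Z) = ((B + Z)/(Z + 0))*(B + B) + 0 = ((B + Z)/Z)*(2*B) + 0 = 2*B*(B + Z)/Z + 0 = 2*B*(B + Z)/Z)
(-4 + J(-11, 5))² = (-4 + 2*(-11)*(-11 + 5)/5)² = (-4 + 2*(-11)*(⅕)*(-6))² = (-4 + 132/5)² = (112/5)² = 12544/25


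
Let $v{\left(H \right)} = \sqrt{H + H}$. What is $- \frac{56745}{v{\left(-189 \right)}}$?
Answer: $\frac{6305 i \sqrt{42}}{14} \approx 2918.6 i$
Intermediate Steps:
$v{\left(H \right)} = \sqrt{2} \sqrt{H}$ ($v{\left(H \right)} = \sqrt{2 H} = \sqrt{2} \sqrt{H}$)
$- \frac{56745}{v{\left(-189 \right)}} = - \frac{56745}{\sqrt{2} \sqrt{-189}} = - \frac{56745}{\sqrt{2} \cdot 3 i \sqrt{21}} = - \frac{56745}{3 i \sqrt{42}} = - 56745 \left(- \frac{i \sqrt{42}}{126}\right) = \frac{6305 i \sqrt{42}}{14}$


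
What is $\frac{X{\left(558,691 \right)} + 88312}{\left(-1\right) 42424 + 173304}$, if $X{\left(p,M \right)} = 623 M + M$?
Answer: $\frac{64937}{16360} \approx 3.9693$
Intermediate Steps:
$X{\left(p,M \right)} = 624 M$
$\frac{X{\left(558,691 \right)} + 88312}{\left(-1\right) 42424 + 173304} = \frac{624 \cdot 691 + 88312}{\left(-1\right) 42424 + 173304} = \frac{431184 + 88312}{-42424 + 173304} = \frac{519496}{130880} = 519496 \cdot \frac{1}{130880} = \frac{64937}{16360}$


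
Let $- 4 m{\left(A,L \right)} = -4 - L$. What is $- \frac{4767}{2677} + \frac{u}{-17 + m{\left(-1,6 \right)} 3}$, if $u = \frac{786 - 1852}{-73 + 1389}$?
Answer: $- \frac{28371676}{16733927} \approx -1.6955$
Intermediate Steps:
$m{\left(A,L \right)} = 1 + \frac{L}{4}$ ($m{\left(A,L \right)} = - \frac{-4 - L}{4} = 1 + \frac{L}{4}$)
$u = - \frac{533}{658}$ ($u = - \frac{1066}{1316} = \left(-1066\right) \frac{1}{1316} = - \frac{533}{658} \approx -0.81003$)
$- \frac{4767}{2677} + \frac{u}{-17 + m{\left(-1,6 \right)} 3} = - \frac{4767}{2677} - \frac{533}{658 \left(-17 + \left(1 + \frac{1}{4} \cdot 6\right) 3\right)} = \left(-4767\right) \frac{1}{2677} - \frac{533}{658 \left(-17 + \left(1 + \frac{3}{2}\right) 3\right)} = - \frac{4767}{2677} - \frac{533}{658 \left(-17 + \frac{5}{2} \cdot 3\right)} = - \frac{4767}{2677} - \frac{533}{658 \left(-17 + \frac{15}{2}\right)} = - \frac{4767}{2677} - \frac{533}{658 \left(- \frac{19}{2}\right)} = - \frac{4767}{2677} - - \frac{533}{6251} = - \frac{4767}{2677} + \frac{533}{6251} = - \frac{28371676}{16733927}$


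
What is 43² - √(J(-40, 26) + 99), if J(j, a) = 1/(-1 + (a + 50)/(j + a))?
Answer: 1849 - 4*√1390/15 ≈ 1839.1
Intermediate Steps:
J(j, a) = 1/(-1 + (50 + a)/(a + j))
43² - √(J(-40, 26) + 99) = 43² - √((-1*26 - 1*(-40))/(-50 - 40) + 99) = 1849 - √((-26 + 40)/(-90) + 99) = 1849 - √(-1/90*14 + 99) = 1849 - √(-7/45 + 99) = 1849 - √(4448/45) = 1849 - 4*√1390/15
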